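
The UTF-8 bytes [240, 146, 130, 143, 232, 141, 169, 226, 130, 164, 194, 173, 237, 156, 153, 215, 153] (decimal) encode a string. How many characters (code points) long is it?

Byte at offset 0: 0xF0 = 11110000 → 4-byte char (#1). Advance 4.
Byte at offset 4: 0xE8 = 11101000 → 3-byte char (#2). Advance 3.
Byte at offset 7: 0xE2 = 11100010 → 3-byte char (#3). Advance 3.
Byte at offset 10: 0xC2 = 11000010 → 2-byte char (#4). Advance 2.
Byte at offset 12: 0xED = 11101101 → 3-byte char (#5). Advance 3.
Byte at offset 15: 0xD7 = 11010111 → 2-byte char (#6). Advance 2.
Reached end at offset 17 after 6 code points.

6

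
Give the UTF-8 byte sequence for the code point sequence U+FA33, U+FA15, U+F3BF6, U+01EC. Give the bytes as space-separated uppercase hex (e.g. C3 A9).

EF A8 B3 EF A8 95 F3 B3 AF B6 C7 AC

U+FA33: 3-byte form → EF A8 B3.
U+FA15: 3-byte form → EF A8 95.
U+F3BF6: 4-byte form → F3 B3 AF B6.
U+01EC: 2-byte form → C7 AC.
Concatenated (12 bytes): EF A8 B3 EF A8 95 F3 B3 AF B6 C7 AC.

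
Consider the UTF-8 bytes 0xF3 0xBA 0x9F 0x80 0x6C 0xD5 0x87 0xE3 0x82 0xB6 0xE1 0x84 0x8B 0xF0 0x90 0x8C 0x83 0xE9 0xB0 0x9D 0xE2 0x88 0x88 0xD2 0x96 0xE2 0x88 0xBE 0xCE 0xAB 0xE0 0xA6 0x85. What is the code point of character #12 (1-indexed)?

U+0985

Offset 0: leading byte 0xF3 = 11110011 → 4-byte char #1 = F3 BA 9F 80.
Offset 4: leading byte 0x6C = 01101100 → 1-byte char #2 = 6C.
Offset 5: leading byte 0xD5 = 11010101 → 2-byte char #3 = D5 87.
Offset 7: leading byte 0xE3 = 11100011 → 3-byte char #4 = E3 82 B6.
Offset 10: leading byte 0xE1 = 11100001 → 3-byte char #5 = E1 84 8B.
Offset 13: leading byte 0xF0 = 11110000 → 4-byte char #6 = F0 90 8C 83.
Offset 17: leading byte 0xE9 = 11101001 → 3-byte char #7 = E9 B0 9D.
Offset 20: leading byte 0xE2 = 11100010 → 3-byte char #8 = E2 88 88.
Offset 23: leading byte 0xD2 = 11010010 → 2-byte char #9 = D2 96.
Offset 25: leading byte 0xE2 = 11100010 → 3-byte char #10 = E2 88 BE.
Offset 28: leading byte 0xCE = 11001110 → 2-byte char #11 = CE AB.
Offset 30: leading byte 0xE0 = 11100000 → 3-byte char #12 = E0 A6 85.
Leading byte 0xE0 = 11100000 matches 1110xxxx → 3-byte sequence.
Byte 1: 0xE0 = 11100000, payload 0000 (4 bits).
Byte 2: 0xA6 = 10100110 (10xxxxxx ✓), payload 100110.
Byte 3: 0x85 = 10000101 (10xxxxxx ✓), payload 000101.
Concatenate: 0000100110000101 = 0x985 (16 bits → U+0985).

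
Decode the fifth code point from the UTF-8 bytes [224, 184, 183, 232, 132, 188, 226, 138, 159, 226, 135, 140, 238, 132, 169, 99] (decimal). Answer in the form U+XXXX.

U+E129

Offset 0: leading byte 0xE0 = 11100000 → 3-byte char #1 = E0 B8 B7.
Offset 3: leading byte 0xE8 = 11101000 → 3-byte char #2 = E8 84 BC.
Offset 6: leading byte 0xE2 = 11100010 → 3-byte char #3 = E2 8A 9F.
Offset 9: leading byte 0xE2 = 11100010 → 3-byte char #4 = E2 87 8C.
Offset 12: leading byte 0xEE = 11101110 → 3-byte char #5 = EE 84 A9.
Leading byte 0xEE = 11101110 matches 1110xxxx → 3-byte sequence.
Byte 1: 0xEE = 11101110, payload 1110 (4 bits).
Byte 2: 0x84 = 10000100 (10xxxxxx ✓), payload 000100.
Byte 3: 0xA9 = 10101001 (10xxxxxx ✓), payload 101001.
Concatenate: 1110000100101001 = 0xE129 (16 bits → U+E129).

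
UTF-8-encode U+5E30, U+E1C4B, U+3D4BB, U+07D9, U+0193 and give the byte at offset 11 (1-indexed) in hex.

0xBB

1-indexed offset 11 is 0-indexed offset 10.
U+5E30 → 3-byte form E5 B8 B0 at offsets 0–2.
U+E1C4B → 4-byte form F3 A1 B1 8B at offsets 3–6.
U+3D4BB → 4-byte form F0 BD 92 BB at offsets 7–10.
Offset 10 falls in char 3's range; it's byte 4 of F0 BD 92 BB = 0xBB.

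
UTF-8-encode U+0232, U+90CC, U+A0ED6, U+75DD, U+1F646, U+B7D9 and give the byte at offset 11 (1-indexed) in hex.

0x97

1-indexed offset 11 is 0-indexed offset 10.
U+0232 → 2-byte form C8 B2 at offsets 0–1.
U+90CC → 3-byte form E9 83 8C at offsets 2–4.
U+A0ED6 → 4-byte form F2 A0 BB 96 at offsets 5–8.
U+75DD → 3-byte form E7 97 9D at offsets 9–11.
Offset 10 falls in char 4's range; it's byte 2 of E7 97 9D = 0x97.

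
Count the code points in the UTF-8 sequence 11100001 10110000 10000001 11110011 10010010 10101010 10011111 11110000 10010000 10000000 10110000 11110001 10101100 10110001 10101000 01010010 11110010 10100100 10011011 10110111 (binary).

Byte at offset 0: 0xE1 = 11100001 → 3-byte char (#1). Advance 3.
Byte at offset 3: 0xF3 = 11110011 → 4-byte char (#2). Advance 4.
Byte at offset 7: 0xF0 = 11110000 → 4-byte char (#3). Advance 4.
Byte at offset 11: 0xF1 = 11110001 → 4-byte char (#4). Advance 4.
Byte at offset 15: 0x52 = 01010010 → 1-byte char (#5). Advance 1.
Byte at offset 16: 0xF2 = 11110010 → 4-byte char (#6). Advance 4.
Reached end at offset 20 after 6 code points.

6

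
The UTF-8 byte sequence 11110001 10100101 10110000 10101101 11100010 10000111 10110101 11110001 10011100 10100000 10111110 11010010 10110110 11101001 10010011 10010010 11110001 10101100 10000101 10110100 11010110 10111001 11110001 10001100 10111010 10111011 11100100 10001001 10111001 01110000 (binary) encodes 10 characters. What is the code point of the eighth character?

U+4CEBB

Offset 0: leading byte 0xF1 = 11110001 → 4-byte char #1 = F1 A5 B0 AD.
Offset 4: leading byte 0xE2 = 11100010 → 3-byte char #2 = E2 87 B5.
Offset 7: leading byte 0xF1 = 11110001 → 4-byte char #3 = F1 9C A0 BE.
Offset 11: leading byte 0xD2 = 11010010 → 2-byte char #4 = D2 B6.
Offset 13: leading byte 0xE9 = 11101001 → 3-byte char #5 = E9 93 92.
Offset 16: leading byte 0xF1 = 11110001 → 4-byte char #6 = F1 AC 85 B4.
Offset 20: leading byte 0xD6 = 11010110 → 2-byte char #7 = D6 B9.
Offset 22: leading byte 0xF1 = 11110001 → 4-byte char #8 = F1 8C BA BB.
Leading byte 0xF1 = 11110001 matches 11110xxx → 4-byte sequence.
Byte 1: 0xF1 = 11110001, payload 001 (3 bits).
Byte 2: 0x8C = 10001100 (10xxxxxx ✓), payload 001100.
Byte 3: 0xBA = 10111010 (10xxxxxx ✓), payload 111010.
Byte 4: 0xBB = 10111011 (10xxxxxx ✓), payload 111011.
Concatenate: 001001100111010111011 = 0x4CEBB (21 bits → U+4CEBB).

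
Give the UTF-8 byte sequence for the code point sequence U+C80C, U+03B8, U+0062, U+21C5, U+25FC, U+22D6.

EC A0 8C CE B8 62 E2 87 85 E2 97 BC E2 8B 96

U+C80C: 3-byte form → EC A0 8C.
U+03B8: 2-byte form → CE B8.
U+0062: 1-byte form → 62.
U+21C5: 3-byte form → E2 87 85.
U+25FC: 3-byte form → E2 97 BC.
U+22D6: 3-byte form → E2 8B 96.
Concatenated (15 bytes): EC A0 8C CE B8 62 E2 87 85 E2 97 BC E2 8B 96.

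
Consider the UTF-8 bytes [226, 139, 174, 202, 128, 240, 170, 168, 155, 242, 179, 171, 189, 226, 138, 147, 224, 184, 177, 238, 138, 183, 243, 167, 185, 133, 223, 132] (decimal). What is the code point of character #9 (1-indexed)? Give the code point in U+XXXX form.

Offset 0: leading byte 0xE2 = 11100010 → 3-byte char #1 = E2 8B AE.
Offset 3: leading byte 0xCA = 11001010 → 2-byte char #2 = CA 80.
Offset 5: leading byte 0xF0 = 11110000 → 4-byte char #3 = F0 AA A8 9B.
Offset 9: leading byte 0xF2 = 11110010 → 4-byte char #4 = F2 B3 AB BD.
Offset 13: leading byte 0xE2 = 11100010 → 3-byte char #5 = E2 8A 93.
Offset 16: leading byte 0xE0 = 11100000 → 3-byte char #6 = E0 B8 B1.
Offset 19: leading byte 0xEE = 11101110 → 3-byte char #7 = EE 8A B7.
Offset 22: leading byte 0xF3 = 11110011 → 4-byte char #8 = F3 A7 B9 85.
Offset 26: leading byte 0xDF = 11011111 → 2-byte char #9 = DF 84.
Leading byte 0xDF = 11011111 matches 110xxxxx → 2-byte sequence.
Byte 1: 0xDF = 11011111, payload 11111 (5 bits).
Byte 2: 0x84 = 10000100 (10xxxxxx ✓), payload 000100.
Concatenate: 11111000100 = 0x7C4 (11 bits → U+07C4).

U+07C4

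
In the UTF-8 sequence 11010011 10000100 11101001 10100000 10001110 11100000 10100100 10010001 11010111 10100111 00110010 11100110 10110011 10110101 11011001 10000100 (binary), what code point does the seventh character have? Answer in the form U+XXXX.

U+0644

Offset 0: leading byte 0xD3 = 11010011 → 2-byte char #1 = D3 84.
Offset 2: leading byte 0xE9 = 11101001 → 3-byte char #2 = E9 A0 8E.
Offset 5: leading byte 0xE0 = 11100000 → 3-byte char #3 = E0 A4 91.
Offset 8: leading byte 0xD7 = 11010111 → 2-byte char #4 = D7 A7.
Offset 10: leading byte 0x32 = 00110010 → 1-byte char #5 = 32.
Offset 11: leading byte 0xE6 = 11100110 → 3-byte char #6 = E6 B3 B5.
Offset 14: leading byte 0xD9 = 11011001 → 2-byte char #7 = D9 84.
Leading byte 0xD9 = 11011001 matches 110xxxxx → 2-byte sequence.
Byte 1: 0xD9 = 11011001, payload 11001 (5 bits).
Byte 2: 0x84 = 10000100 (10xxxxxx ✓), payload 000100.
Concatenate: 11001000100 = 0x644 (11 bits → U+0644).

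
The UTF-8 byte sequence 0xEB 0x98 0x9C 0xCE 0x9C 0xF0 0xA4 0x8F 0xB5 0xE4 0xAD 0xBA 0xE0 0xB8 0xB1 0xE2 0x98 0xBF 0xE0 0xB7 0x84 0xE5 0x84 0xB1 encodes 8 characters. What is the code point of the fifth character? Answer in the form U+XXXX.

U+0E31

Offset 0: leading byte 0xEB = 11101011 → 3-byte char #1 = EB 98 9C.
Offset 3: leading byte 0xCE = 11001110 → 2-byte char #2 = CE 9C.
Offset 5: leading byte 0xF0 = 11110000 → 4-byte char #3 = F0 A4 8F B5.
Offset 9: leading byte 0xE4 = 11100100 → 3-byte char #4 = E4 AD BA.
Offset 12: leading byte 0xE0 = 11100000 → 3-byte char #5 = E0 B8 B1.
Leading byte 0xE0 = 11100000 matches 1110xxxx → 3-byte sequence.
Byte 1: 0xE0 = 11100000, payload 0000 (4 bits).
Byte 2: 0xB8 = 10111000 (10xxxxxx ✓), payload 111000.
Byte 3: 0xB1 = 10110001 (10xxxxxx ✓), payload 110001.
Concatenate: 0000111000110001 = 0xE31 (16 bits → U+0E31).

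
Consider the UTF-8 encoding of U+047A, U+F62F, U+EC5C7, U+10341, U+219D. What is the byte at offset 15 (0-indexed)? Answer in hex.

U+047A → 2-byte form D1 BA at offsets 0–1.
U+F62F → 3-byte form EF 98 AF at offsets 2–4.
U+EC5C7 → 4-byte form F3 AC 97 87 at offsets 5–8.
U+10341 → 4-byte form F0 90 8D 81 at offsets 9–12.
U+219D → 3-byte form E2 86 9D at offsets 13–15.
Offset 15 falls in char 5's range; it's byte 3 of E2 86 9D = 0x9D.

0x9D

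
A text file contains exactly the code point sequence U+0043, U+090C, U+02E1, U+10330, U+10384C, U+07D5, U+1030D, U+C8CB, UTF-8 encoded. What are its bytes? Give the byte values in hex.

U+0043: 1-byte form → 43.
U+090C: 3-byte form → E0 A4 8C.
U+02E1: 2-byte form → CB A1.
U+10330: 4-byte form → F0 90 8C B0.
U+10384C: 4-byte form → F4 83 A1 8C.
U+07D5: 2-byte form → DF 95.
U+1030D: 4-byte form → F0 90 8C 8D.
U+C8CB: 3-byte form → EC A3 8B.
Concatenated (23 bytes): 43 E0 A4 8C CB A1 F0 90 8C B0 F4 83 A1 8C DF 95 F0 90 8C 8D EC A3 8B.

43 E0 A4 8C CB A1 F0 90 8C B0 F4 83 A1 8C DF 95 F0 90 8C 8D EC A3 8B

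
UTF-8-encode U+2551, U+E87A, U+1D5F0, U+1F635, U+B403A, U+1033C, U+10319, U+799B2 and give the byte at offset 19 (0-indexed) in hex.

U+2551 → 3-byte form E2 95 91 at offsets 0–2.
U+E87A → 3-byte form EE A1 BA at offsets 3–5.
U+1D5F0 → 4-byte form F0 9D 97 B0 at offsets 6–9.
U+1F635 → 4-byte form F0 9F 98 B5 at offsets 10–13.
U+B403A → 4-byte form F2 B4 80 BA at offsets 14–17.
U+1033C → 4-byte form F0 90 8C BC at offsets 18–21.
Offset 19 falls in char 6's range; it's byte 2 of F0 90 8C BC = 0x90.

0x90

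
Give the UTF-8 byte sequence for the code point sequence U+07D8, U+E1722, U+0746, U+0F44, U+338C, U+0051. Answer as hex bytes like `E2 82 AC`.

DF 98 F3 A1 9C A2 DD 86 E0 BD 84 E3 8E 8C 51

U+07D8: 2-byte form → DF 98.
U+E1722: 4-byte form → F3 A1 9C A2.
U+0746: 2-byte form → DD 86.
U+0F44: 3-byte form → E0 BD 84.
U+338C: 3-byte form → E3 8E 8C.
U+0051: 1-byte form → 51.
Concatenated (15 bytes): DF 98 F3 A1 9C A2 DD 86 E0 BD 84 E3 8E 8C 51.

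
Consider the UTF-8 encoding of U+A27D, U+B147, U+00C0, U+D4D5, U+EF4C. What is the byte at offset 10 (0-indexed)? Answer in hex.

U+A27D → 3-byte form EA 89 BD at offsets 0–2.
U+B147 → 3-byte form EB 85 87 at offsets 3–5.
U+00C0 → 2-byte form C3 80 at offsets 6–7.
U+D4D5 → 3-byte form ED 93 95 at offsets 8–10.
Offset 10 falls in char 4's range; it's byte 3 of ED 93 95 = 0x95.

0x95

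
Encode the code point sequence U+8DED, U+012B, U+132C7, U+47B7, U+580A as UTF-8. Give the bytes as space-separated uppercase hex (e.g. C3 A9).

E8 B7 AD C4 AB F0 93 8B 87 E4 9E B7 E5 A0 8A

U+8DED: 3-byte form → E8 B7 AD.
U+012B: 2-byte form → C4 AB.
U+132C7: 4-byte form → F0 93 8B 87.
U+47B7: 3-byte form → E4 9E B7.
U+580A: 3-byte form → E5 A0 8A.
Concatenated (15 bytes): E8 B7 AD C4 AB F0 93 8B 87 E4 9E B7 E5 A0 8A.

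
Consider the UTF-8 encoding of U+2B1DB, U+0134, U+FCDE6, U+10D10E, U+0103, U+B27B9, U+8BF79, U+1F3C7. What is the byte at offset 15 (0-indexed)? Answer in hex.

0x83

U+2B1DB → 4-byte form F0 AB 87 9B at offsets 0–3.
U+0134 → 2-byte form C4 B4 at offsets 4–5.
U+FCDE6 → 4-byte form F3 BC B7 A6 at offsets 6–9.
U+10D10E → 4-byte form F4 8D 84 8E at offsets 10–13.
U+0103 → 2-byte form C4 83 at offsets 14–15.
Offset 15 falls in char 5's range; it's byte 2 of C4 83 = 0x83.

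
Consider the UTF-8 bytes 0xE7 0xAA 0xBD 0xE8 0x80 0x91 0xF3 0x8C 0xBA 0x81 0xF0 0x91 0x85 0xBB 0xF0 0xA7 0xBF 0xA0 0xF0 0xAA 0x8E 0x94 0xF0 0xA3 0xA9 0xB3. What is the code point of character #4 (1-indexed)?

U+1117B

Offset 0: leading byte 0xE7 = 11100111 → 3-byte char #1 = E7 AA BD.
Offset 3: leading byte 0xE8 = 11101000 → 3-byte char #2 = E8 80 91.
Offset 6: leading byte 0xF3 = 11110011 → 4-byte char #3 = F3 8C BA 81.
Offset 10: leading byte 0xF0 = 11110000 → 4-byte char #4 = F0 91 85 BB.
Leading byte 0xF0 = 11110000 matches 11110xxx → 4-byte sequence.
Byte 1: 0xF0 = 11110000, payload 000 (3 bits).
Byte 2: 0x91 = 10010001 (10xxxxxx ✓), payload 010001.
Byte 3: 0x85 = 10000101 (10xxxxxx ✓), payload 000101.
Byte 4: 0xBB = 10111011 (10xxxxxx ✓), payload 111011.
Concatenate: 000010001000101111011 = 0x1117B (21 bits → U+1117B).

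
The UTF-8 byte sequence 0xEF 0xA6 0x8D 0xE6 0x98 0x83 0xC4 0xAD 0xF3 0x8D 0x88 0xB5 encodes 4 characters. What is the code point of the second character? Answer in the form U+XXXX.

U+6603

Offset 0: leading byte 0xEF = 11101111 → 3-byte char #1 = EF A6 8D.
Offset 3: leading byte 0xE6 = 11100110 → 3-byte char #2 = E6 98 83.
Leading byte 0xE6 = 11100110 matches 1110xxxx → 3-byte sequence.
Byte 1: 0xE6 = 11100110, payload 0110 (4 bits).
Byte 2: 0x98 = 10011000 (10xxxxxx ✓), payload 011000.
Byte 3: 0x83 = 10000011 (10xxxxxx ✓), payload 000011.
Concatenate: 0110011000000011 = 0x6603 (16 bits → U+6603).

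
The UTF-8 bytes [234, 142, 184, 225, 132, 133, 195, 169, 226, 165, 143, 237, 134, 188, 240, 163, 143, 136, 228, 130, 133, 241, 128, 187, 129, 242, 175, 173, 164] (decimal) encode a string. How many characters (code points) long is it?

9

Byte at offset 0: 0xEA = 11101010 → 3-byte char (#1). Advance 3.
Byte at offset 3: 0xE1 = 11100001 → 3-byte char (#2). Advance 3.
Byte at offset 6: 0xC3 = 11000011 → 2-byte char (#3). Advance 2.
Byte at offset 8: 0xE2 = 11100010 → 3-byte char (#4). Advance 3.
Byte at offset 11: 0xED = 11101101 → 3-byte char (#5). Advance 3.
Byte at offset 14: 0xF0 = 11110000 → 4-byte char (#6). Advance 4.
Byte at offset 18: 0xE4 = 11100100 → 3-byte char (#7). Advance 3.
Byte at offset 21: 0xF1 = 11110001 → 4-byte char (#8). Advance 4.
Byte at offset 25: 0xF2 = 11110010 → 4-byte char (#9). Advance 4.
Reached end at offset 29 after 9 code points.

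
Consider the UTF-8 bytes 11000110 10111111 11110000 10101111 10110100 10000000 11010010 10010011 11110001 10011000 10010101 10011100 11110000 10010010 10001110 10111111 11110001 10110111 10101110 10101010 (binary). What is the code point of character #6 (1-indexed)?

U+77BAA

Offset 0: leading byte 0xC6 = 11000110 → 2-byte char #1 = C6 BF.
Offset 2: leading byte 0xF0 = 11110000 → 4-byte char #2 = F0 AF B4 80.
Offset 6: leading byte 0xD2 = 11010010 → 2-byte char #3 = D2 93.
Offset 8: leading byte 0xF1 = 11110001 → 4-byte char #4 = F1 98 95 9C.
Offset 12: leading byte 0xF0 = 11110000 → 4-byte char #5 = F0 92 8E BF.
Offset 16: leading byte 0xF1 = 11110001 → 4-byte char #6 = F1 B7 AE AA.
Leading byte 0xF1 = 11110001 matches 11110xxx → 4-byte sequence.
Byte 1: 0xF1 = 11110001, payload 001 (3 bits).
Byte 2: 0xB7 = 10110111 (10xxxxxx ✓), payload 110111.
Byte 3: 0xAE = 10101110 (10xxxxxx ✓), payload 101110.
Byte 4: 0xAA = 10101010 (10xxxxxx ✓), payload 101010.
Concatenate: 001110111101110101010 = 0x77BAA (21 bits → U+77BAA).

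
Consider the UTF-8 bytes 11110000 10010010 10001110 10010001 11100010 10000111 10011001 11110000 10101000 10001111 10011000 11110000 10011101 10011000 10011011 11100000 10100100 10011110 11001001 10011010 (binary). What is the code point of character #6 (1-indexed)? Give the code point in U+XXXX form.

Offset 0: leading byte 0xF0 = 11110000 → 4-byte char #1 = F0 92 8E 91.
Offset 4: leading byte 0xE2 = 11100010 → 3-byte char #2 = E2 87 99.
Offset 7: leading byte 0xF0 = 11110000 → 4-byte char #3 = F0 A8 8F 98.
Offset 11: leading byte 0xF0 = 11110000 → 4-byte char #4 = F0 9D 98 9B.
Offset 15: leading byte 0xE0 = 11100000 → 3-byte char #5 = E0 A4 9E.
Offset 18: leading byte 0xC9 = 11001001 → 2-byte char #6 = C9 9A.
Leading byte 0xC9 = 11001001 matches 110xxxxx → 2-byte sequence.
Byte 1: 0xC9 = 11001001, payload 01001 (5 bits).
Byte 2: 0x9A = 10011010 (10xxxxxx ✓), payload 011010.
Concatenate: 01001011010 = 0x25A (11 bits → U+025A).

U+025A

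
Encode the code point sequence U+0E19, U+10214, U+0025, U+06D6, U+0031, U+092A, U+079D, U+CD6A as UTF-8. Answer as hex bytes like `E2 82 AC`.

E0 B8 99 F0 90 88 94 25 DB 96 31 E0 A4 AA DE 9D EC B5 AA

U+0E19: 3-byte form → E0 B8 99.
U+10214: 4-byte form → F0 90 88 94.
U+0025: 1-byte form → 25.
U+06D6: 2-byte form → DB 96.
U+0031: 1-byte form → 31.
U+092A: 3-byte form → E0 A4 AA.
U+079D: 2-byte form → DE 9D.
U+CD6A: 3-byte form → EC B5 AA.
Concatenated (19 bytes): E0 B8 99 F0 90 88 94 25 DB 96 31 E0 A4 AA DE 9D EC B5 AA.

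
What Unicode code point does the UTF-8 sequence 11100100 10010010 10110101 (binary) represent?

Leading byte 0xE4 = 11100100 matches 1110xxxx → 3-byte sequence.
Byte 1: 0xE4 = 11100100, payload 0100 (4 bits).
Byte 2: 0x92 = 10010010 (10xxxxxx ✓), payload 010010.
Byte 3: 0xB5 = 10110101 (10xxxxxx ✓), payload 110101.
Concatenate: 0100010010110101 = 0x44B5 (16 bits → U+44B5).

U+44B5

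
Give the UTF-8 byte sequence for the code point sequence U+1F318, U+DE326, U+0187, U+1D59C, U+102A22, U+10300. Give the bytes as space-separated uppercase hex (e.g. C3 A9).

U+1F318: 4-byte form → F0 9F 8C 98.
U+DE326: 4-byte form → F3 9E 8C A6.
U+0187: 2-byte form → C6 87.
U+1D59C: 4-byte form → F0 9D 96 9C.
U+102A22: 4-byte form → F4 82 A8 A2.
U+10300: 4-byte form → F0 90 8C 80.
Concatenated (22 bytes): F0 9F 8C 98 F3 9E 8C A6 C6 87 F0 9D 96 9C F4 82 A8 A2 F0 90 8C 80.

F0 9F 8C 98 F3 9E 8C A6 C6 87 F0 9D 96 9C F4 82 A8 A2 F0 90 8C 80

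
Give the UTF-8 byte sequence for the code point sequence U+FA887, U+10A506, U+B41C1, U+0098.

U+FA887: 4-byte form → F3 BA A2 87.
U+10A506: 4-byte form → F4 8A 94 86.
U+B41C1: 4-byte form → F2 B4 87 81.
U+0098: 2-byte form → C2 98.
Concatenated (14 bytes): F3 BA A2 87 F4 8A 94 86 F2 B4 87 81 C2 98.

F3 BA A2 87 F4 8A 94 86 F2 B4 87 81 C2 98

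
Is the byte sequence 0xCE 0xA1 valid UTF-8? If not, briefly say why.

valid

Leading byte 0xCE = 11001110 → 2-byte form.
Continuation bytes 0xA1=10100001 all match 10xxxxxx.
Decoded value 0x3A1 is ≥ 0x80 (shortest form) and not a surrogate.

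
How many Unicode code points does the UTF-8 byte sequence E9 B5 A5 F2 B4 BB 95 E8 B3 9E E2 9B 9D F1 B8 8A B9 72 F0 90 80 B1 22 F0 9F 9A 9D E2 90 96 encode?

Byte at offset 0: 0xE9 = 11101001 → 3-byte char (#1). Advance 3.
Byte at offset 3: 0xF2 = 11110010 → 4-byte char (#2). Advance 4.
Byte at offset 7: 0xE8 = 11101000 → 3-byte char (#3). Advance 3.
Byte at offset 10: 0xE2 = 11100010 → 3-byte char (#4). Advance 3.
Byte at offset 13: 0xF1 = 11110001 → 4-byte char (#5). Advance 4.
Byte at offset 17: 0x72 = 01110010 → 1-byte char (#6). Advance 1.
Byte at offset 18: 0xF0 = 11110000 → 4-byte char (#7). Advance 4.
Byte at offset 22: 0x22 = 00100010 → 1-byte char (#8). Advance 1.
Byte at offset 23: 0xF0 = 11110000 → 4-byte char (#9). Advance 4.
Byte at offset 27: 0xE2 = 11100010 → 3-byte char (#10). Advance 3.
Reached end at offset 30 after 10 code points.

10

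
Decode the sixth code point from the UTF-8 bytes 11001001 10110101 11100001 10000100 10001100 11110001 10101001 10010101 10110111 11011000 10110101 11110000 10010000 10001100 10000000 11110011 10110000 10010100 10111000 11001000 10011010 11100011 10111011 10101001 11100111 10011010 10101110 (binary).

Offset 0: leading byte 0xC9 = 11001001 → 2-byte char #1 = C9 B5.
Offset 2: leading byte 0xE1 = 11100001 → 3-byte char #2 = E1 84 8C.
Offset 5: leading byte 0xF1 = 11110001 → 4-byte char #3 = F1 A9 95 B7.
Offset 9: leading byte 0xD8 = 11011000 → 2-byte char #4 = D8 B5.
Offset 11: leading byte 0xF0 = 11110000 → 4-byte char #5 = F0 90 8C 80.
Offset 15: leading byte 0xF3 = 11110011 → 4-byte char #6 = F3 B0 94 B8.
Leading byte 0xF3 = 11110011 matches 11110xxx → 4-byte sequence.
Byte 1: 0xF3 = 11110011, payload 011 (3 bits).
Byte 2: 0xB0 = 10110000 (10xxxxxx ✓), payload 110000.
Byte 3: 0x94 = 10010100 (10xxxxxx ✓), payload 010100.
Byte 4: 0xB8 = 10111000 (10xxxxxx ✓), payload 111000.
Concatenate: 011110000010100111000 = 0xF0538 (21 bits → U+F0538).

U+F0538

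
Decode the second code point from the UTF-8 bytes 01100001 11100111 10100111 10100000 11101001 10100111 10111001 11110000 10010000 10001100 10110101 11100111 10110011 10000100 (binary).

U+79E0

Offset 0: leading byte 0x61 = 01100001 → 1-byte char #1 = 61.
Offset 1: leading byte 0xE7 = 11100111 → 3-byte char #2 = E7 A7 A0.
Leading byte 0xE7 = 11100111 matches 1110xxxx → 3-byte sequence.
Byte 1: 0xE7 = 11100111, payload 0111 (4 bits).
Byte 2: 0xA7 = 10100111 (10xxxxxx ✓), payload 100111.
Byte 3: 0xA0 = 10100000 (10xxxxxx ✓), payload 100000.
Concatenate: 0111100111100000 = 0x79E0 (16 bits → U+79E0).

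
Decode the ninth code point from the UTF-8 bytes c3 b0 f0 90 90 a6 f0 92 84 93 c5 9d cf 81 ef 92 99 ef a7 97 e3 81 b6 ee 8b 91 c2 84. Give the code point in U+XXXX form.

Offset 0: leading byte 0xC3 = 11000011 → 2-byte char #1 = C3 B0.
Offset 2: leading byte 0xF0 = 11110000 → 4-byte char #2 = F0 90 90 A6.
Offset 6: leading byte 0xF0 = 11110000 → 4-byte char #3 = F0 92 84 93.
Offset 10: leading byte 0xC5 = 11000101 → 2-byte char #4 = C5 9D.
Offset 12: leading byte 0xCF = 11001111 → 2-byte char #5 = CF 81.
Offset 14: leading byte 0xEF = 11101111 → 3-byte char #6 = EF 92 99.
Offset 17: leading byte 0xEF = 11101111 → 3-byte char #7 = EF A7 97.
Offset 20: leading byte 0xE3 = 11100011 → 3-byte char #8 = E3 81 B6.
Offset 23: leading byte 0xEE = 11101110 → 3-byte char #9 = EE 8B 91.
Leading byte 0xEE = 11101110 matches 1110xxxx → 3-byte sequence.
Byte 1: 0xEE = 11101110, payload 1110 (4 bits).
Byte 2: 0x8B = 10001011 (10xxxxxx ✓), payload 001011.
Byte 3: 0x91 = 10010001 (10xxxxxx ✓), payload 010001.
Concatenate: 1110001011010001 = 0xE2D1 (16 bits → U+E2D1).

U+E2D1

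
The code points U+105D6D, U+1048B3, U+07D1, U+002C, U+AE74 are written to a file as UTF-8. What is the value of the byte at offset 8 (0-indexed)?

U+105D6D → 4-byte form F4 85 B5 AD at offsets 0–3.
U+1048B3 → 4-byte form F4 84 A2 B3 at offsets 4–7.
U+07D1 → 2-byte form DF 91 at offsets 8–9.
Offset 8 falls in char 3's range; it's byte 1 of DF 91 = 0xDF.

0xDF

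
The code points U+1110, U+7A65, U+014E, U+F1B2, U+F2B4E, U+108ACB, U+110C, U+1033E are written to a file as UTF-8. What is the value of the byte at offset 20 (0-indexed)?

U+1110 → 3-byte form E1 84 90 at offsets 0–2.
U+7A65 → 3-byte form E7 A9 A5 at offsets 3–5.
U+014E → 2-byte form C5 8E at offsets 6–7.
U+F1B2 → 3-byte form EF 86 B2 at offsets 8–10.
U+F2B4E → 4-byte form F3 B2 AD 8E at offsets 11–14.
U+108ACB → 4-byte form F4 88 AB 8B at offsets 15–18.
U+110C → 3-byte form E1 84 8C at offsets 19–21.
Offset 20 falls in char 7's range; it's byte 2 of E1 84 8C = 0x84.

0x84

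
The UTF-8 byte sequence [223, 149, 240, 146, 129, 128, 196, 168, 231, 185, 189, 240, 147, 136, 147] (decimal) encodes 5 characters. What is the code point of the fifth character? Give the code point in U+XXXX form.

U+13213

Offset 0: leading byte 0xDF = 11011111 → 2-byte char #1 = DF 95.
Offset 2: leading byte 0xF0 = 11110000 → 4-byte char #2 = F0 92 81 80.
Offset 6: leading byte 0xC4 = 11000100 → 2-byte char #3 = C4 A8.
Offset 8: leading byte 0xE7 = 11100111 → 3-byte char #4 = E7 B9 BD.
Offset 11: leading byte 0xF0 = 11110000 → 4-byte char #5 = F0 93 88 93.
Leading byte 0xF0 = 11110000 matches 11110xxx → 4-byte sequence.
Byte 1: 0xF0 = 11110000, payload 000 (3 bits).
Byte 2: 0x93 = 10010011 (10xxxxxx ✓), payload 010011.
Byte 3: 0x88 = 10001000 (10xxxxxx ✓), payload 001000.
Byte 4: 0x93 = 10010011 (10xxxxxx ✓), payload 010011.
Concatenate: 000010011001000010011 = 0x13213 (21 bits → U+13213).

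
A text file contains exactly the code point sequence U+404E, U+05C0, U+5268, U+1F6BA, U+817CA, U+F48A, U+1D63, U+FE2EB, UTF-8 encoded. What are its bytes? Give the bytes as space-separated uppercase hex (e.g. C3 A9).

U+404E: 3-byte form → E4 81 8E.
U+05C0: 2-byte form → D7 80.
U+5268: 3-byte form → E5 89 A8.
U+1F6BA: 4-byte form → F0 9F 9A BA.
U+817CA: 4-byte form → F2 81 9F 8A.
U+F48A: 3-byte form → EF 92 8A.
U+1D63: 3-byte form → E1 B5 A3.
U+FE2EB: 4-byte form → F3 BE 8B AB.
Concatenated (26 bytes): E4 81 8E D7 80 E5 89 A8 F0 9F 9A BA F2 81 9F 8A EF 92 8A E1 B5 A3 F3 BE 8B AB.

E4 81 8E D7 80 E5 89 A8 F0 9F 9A BA F2 81 9F 8A EF 92 8A E1 B5 A3 F3 BE 8B AB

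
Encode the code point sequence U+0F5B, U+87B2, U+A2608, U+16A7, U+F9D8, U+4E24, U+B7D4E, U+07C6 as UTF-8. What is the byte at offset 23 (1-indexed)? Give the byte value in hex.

1-indexed offset 23 is 0-indexed offset 22.
U+0F5B → 3-byte form E0 BD 9B at offsets 0–2.
U+87B2 → 3-byte form E8 9E B2 at offsets 3–5.
U+A2608 → 4-byte form F2 A2 98 88 at offsets 6–9.
U+16A7 → 3-byte form E1 9A A7 at offsets 10–12.
U+F9D8 → 3-byte form EF A7 98 at offsets 13–15.
U+4E24 → 3-byte form E4 B8 A4 at offsets 16–18.
U+B7D4E → 4-byte form F2 B7 B5 8E at offsets 19–22.
Offset 22 falls in char 7's range; it's byte 4 of F2 B7 B5 8E = 0x8E.

0x8E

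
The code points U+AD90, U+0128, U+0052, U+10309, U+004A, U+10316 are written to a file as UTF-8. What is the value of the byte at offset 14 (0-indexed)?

0x96

U+AD90 → 3-byte form EA B6 90 at offsets 0–2.
U+0128 → 2-byte form C4 A8 at offsets 3–4.
U+0052 → 1-byte form 52 at offsets 5–5.
U+10309 → 4-byte form F0 90 8C 89 at offsets 6–9.
U+004A → 1-byte form 4A at offsets 10–10.
U+10316 → 4-byte form F0 90 8C 96 at offsets 11–14.
Offset 14 falls in char 6's range; it's byte 4 of F0 90 8C 96 = 0x96.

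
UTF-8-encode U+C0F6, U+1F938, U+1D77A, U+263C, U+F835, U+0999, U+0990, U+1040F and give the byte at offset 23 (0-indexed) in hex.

0xF0

U+C0F6 → 3-byte form EC 83 B6 at offsets 0–2.
U+1F938 → 4-byte form F0 9F A4 B8 at offsets 3–6.
U+1D77A → 4-byte form F0 9D 9D BA at offsets 7–10.
U+263C → 3-byte form E2 98 BC at offsets 11–13.
U+F835 → 3-byte form EF A0 B5 at offsets 14–16.
U+0999 → 3-byte form E0 A6 99 at offsets 17–19.
U+0990 → 3-byte form E0 A6 90 at offsets 20–22.
U+1040F → 4-byte form F0 90 90 8F at offsets 23–26.
Offset 23 falls in char 8's range; it's byte 1 of F0 90 90 8F = 0xF0.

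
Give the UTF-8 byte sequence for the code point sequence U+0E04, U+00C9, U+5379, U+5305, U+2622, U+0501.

U+0E04: 3-byte form → E0 B8 84.
U+00C9: 2-byte form → C3 89.
U+5379: 3-byte form → E5 8D B9.
U+5305: 3-byte form → E5 8C 85.
U+2622: 3-byte form → E2 98 A2.
U+0501: 2-byte form → D4 81.
Concatenated (16 bytes): E0 B8 84 C3 89 E5 8D B9 E5 8C 85 E2 98 A2 D4 81.

E0 B8 84 C3 89 E5 8D B9 E5 8C 85 E2 98 A2 D4 81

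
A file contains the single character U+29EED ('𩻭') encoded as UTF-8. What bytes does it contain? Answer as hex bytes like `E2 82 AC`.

F0 A9 BB AD

U+29EED = 0x29EED = 171757 decimal. In range U+10000–U+10FFFF → 4-byte form: 11110xxx 10xxxxxx 10xxxxxx 10xxxxxx.
Binary (21 bits): 000101001111011101101.
Split 3+6+6+6: 000 | 101001 | 111011 | 101101.
Byte 1: 11110000 = 0xF0.
Byte 2: 10101001 = 0xA9.
Byte 3: 10111011 = 0xBB.
Byte 4: 10101101 = 0xAD.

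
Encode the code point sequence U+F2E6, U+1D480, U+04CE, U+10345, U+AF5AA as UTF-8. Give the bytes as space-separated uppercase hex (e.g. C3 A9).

EF 8B A6 F0 9D 92 80 D3 8E F0 90 8D 85 F2 AF 96 AA

U+F2E6: 3-byte form → EF 8B A6.
U+1D480: 4-byte form → F0 9D 92 80.
U+04CE: 2-byte form → D3 8E.
U+10345: 4-byte form → F0 90 8D 85.
U+AF5AA: 4-byte form → F2 AF 96 AA.
Concatenated (17 bytes): EF 8B A6 F0 9D 92 80 D3 8E F0 90 8D 85 F2 AF 96 AA.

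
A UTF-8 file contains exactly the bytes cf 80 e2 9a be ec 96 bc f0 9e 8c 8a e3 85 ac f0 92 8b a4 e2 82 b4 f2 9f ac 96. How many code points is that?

8

Byte at offset 0: 0xCF = 11001111 → 2-byte char (#1). Advance 2.
Byte at offset 2: 0xE2 = 11100010 → 3-byte char (#2). Advance 3.
Byte at offset 5: 0xEC = 11101100 → 3-byte char (#3). Advance 3.
Byte at offset 8: 0xF0 = 11110000 → 4-byte char (#4). Advance 4.
Byte at offset 12: 0xE3 = 11100011 → 3-byte char (#5). Advance 3.
Byte at offset 15: 0xF0 = 11110000 → 4-byte char (#6). Advance 4.
Byte at offset 19: 0xE2 = 11100010 → 3-byte char (#7). Advance 3.
Byte at offset 22: 0xF2 = 11110010 → 4-byte char (#8). Advance 4.
Reached end at offset 26 after 8 code points.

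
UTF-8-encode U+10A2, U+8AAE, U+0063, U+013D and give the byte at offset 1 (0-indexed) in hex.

0x82

U+10A2 → 3-byte form E1 82 A2 at offsets 0–2.
Offset 1 falls in char 1's range; it's byte 2 of E1 82 A2 = 0x82.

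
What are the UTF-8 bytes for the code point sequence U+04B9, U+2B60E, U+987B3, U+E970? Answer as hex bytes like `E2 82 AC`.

U+04B9: 2-byte form → D2 B9.
U+2B60E: 4-byte form → F0 AB 98 8E.
U+987B3: 4-byte form → F2 98 9E B3.
U+E970: 3-byte form → EE A5 B0.
Concatenated (13 bytes): D2 B9 F0 AB 98 8E F2 98 9E B3 EE A5 B0.

D2 B9 F0 AB 98 8E F2 98 9E B3 EE A5 B0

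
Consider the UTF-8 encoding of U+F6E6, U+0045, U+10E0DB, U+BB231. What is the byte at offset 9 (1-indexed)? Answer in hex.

1-indexed offset 9 is 0-indexed offset 8.
U+F6E6 → 3-byte form EF 9B A6 at offsets 0–2.
U+0045 → 1-byte form 45 at offsets 3–3.
U+10E0DB → 4-byte form F4 8E 83 9B at offsets 4–7.
U+BB231 → 4-byte form F2 BB 88 B1 at offsets 8–11.
Offset 8 falls in char 4's range; it's byte 1 of F2 BB 88 B1 = 0xF2.

0xF2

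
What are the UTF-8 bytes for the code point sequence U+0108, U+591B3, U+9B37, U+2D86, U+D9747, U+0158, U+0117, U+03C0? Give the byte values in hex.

C4 88 F1 99 86 B3 E9 AC B7 E2 B6 86 F3 99 9D 87 C5 98 C4 97 CF 80

U+0108: 2-byte form → C4 88.
U+591B3: 4-byte form → F1 99 86 B3.
U+9B37: 3-byte form → E9 AC B7.
U+2D86: 3-byte form → E2 B6 86.
U+D9747: 4-byte form → F3 99 9D 87.
U+0158: 2-byte form → C5 98.
U+0117: 2-byte form → C4 97.
U+03C0: 2-byte form → CF 80.
Concatenated (22 bytes): C4 88 F1 99 86 B3 E9 AC B7 E2 B6 86 F3 99 9D 87 C5 98 C4 97 CF 80.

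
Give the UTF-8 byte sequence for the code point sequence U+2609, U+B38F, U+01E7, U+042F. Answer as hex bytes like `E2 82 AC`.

U+2609: 3-byte form → E2 98 89.
U+B38F: 3-byte form → EB 8E 8F.
U+01E7: 2-byte form → C7 A7.
U+042F: 2-byte form → D0 AF.
Concatenated (10 bytes): E2 98 89 EB 8E 8F C7 A7 D0 AF.

E2 98 89 EB 8E 8F C7 A7 D0 AF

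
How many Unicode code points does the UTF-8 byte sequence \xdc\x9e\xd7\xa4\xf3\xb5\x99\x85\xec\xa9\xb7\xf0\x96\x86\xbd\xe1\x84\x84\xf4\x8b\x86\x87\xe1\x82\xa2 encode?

8

Byte at offset 0: 0xDC = 11011100 → 2-byte char (#1). Advance 2.
Byte at offset 2: 0xD7 = 11010111 → 2-byte char (#2). Advance 2.
Byte at offset 4: 0xF3 = 11110011 → 4-byte char (#3). Advance 4.
Byte at offset 8: 0xEC = 11101100 → 3-byte char (#4). Advance 3.
Byte at offset 11: 0xF0 = 11110000 → 4-byte char (#5). Advance 4.
Byte at offset 15: 0xE1 = 11100001 → 3-byte char (#6). Advance 3.
Byte at offset 18: 0xF4 = 11110100 → 4-byte char (#7). Advance 4.
Byte at offset 22: 0xE1 = 11100001 → 3-byte char (#8). Advance 3.
Reached end at offset 25 after 8 code points.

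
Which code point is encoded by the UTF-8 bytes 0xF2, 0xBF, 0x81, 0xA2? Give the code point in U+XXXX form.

Leading byte 0xF2 = 11110010 matches 11110xxx → 4-byte sequence.
Byte 1: 0xF2 = 11110010, payload 010 (3 bits).
Byte 2: 0xBF = 10111111 (10xxxxxx ✓), payload 111111.
Byte 3: 0x81 = 10000001 (10xxxxxx ✓), payload 000001.
Byte 4: 0xA2 = 10100010 (10xxxxxx ✓), payload 100010.
Concatenate: 010111111000001100010 = 0xBF062 (21 bits → U+BF062).

U+BF062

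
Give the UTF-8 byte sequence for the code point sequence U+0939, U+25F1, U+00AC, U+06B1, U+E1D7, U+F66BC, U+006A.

U+0939: 3-byte form → E0 A4 B9.
U+25F1: 3-byte form → E2 97 B1.
U+00AC: 2-byte form → C2 AC.
U+06B1: 2-byte form → DA B1.
U+E1D7: 3-byte form → EE 87 97.
U+F66BC: 4-byte form → F3 B6 9A BC.
U+006A: 1-byte form → 6A.
Concatenated (18 bytes): E0 A4 B9 E2 97 B1 C2 AC DA B1 EE 87 97 F3 B6 9A BC 6A.

E0 A4 B9 E2 97 B1 C2 AC DA B1 EE 87 97 F3 B6 9A BC 6A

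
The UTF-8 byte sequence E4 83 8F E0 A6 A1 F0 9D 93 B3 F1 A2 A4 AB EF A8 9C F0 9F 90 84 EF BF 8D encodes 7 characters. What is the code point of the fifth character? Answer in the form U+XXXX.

U+FA1C

Offset 0: leading byte 0xE4 = 11100100 → 3-byte char #1 = E4 83 8F.
Offset 3: leading byte 0xE0 = 11100000 → 3-byte char #2 = E0 A6 A1.
Offset 6: leading byte 0xF0 = 11110000 → 4-byte char #3 = F0 9D 93 B3.
Offset 10: leading byte 0xF1 = 11110001 → 4-byte char #4 = F1 A2 A4 AB.
Offset 14: leading byte 0xEF = 11101111 → 3-byte char #5 = EF A8 9C.
Leading byte 0xEF = 11101111 matches 1110xxxx → 3-byte sequence.
Byte 1: 0xEF = 11101111, payload 1111 (4 bits).
Byte 2: 0xA8 = 10101000 (10xxxxxx ✓), payload 101000.
Byte 3: 0x9C = 10011100 (10xxxxxx ✓), payload 011100.
Concatenate: 1111101000011100 = 0xFA1C (16 bits → U+FA1C).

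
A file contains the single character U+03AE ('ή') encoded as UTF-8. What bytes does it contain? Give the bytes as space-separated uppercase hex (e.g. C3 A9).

CE AE

U+03AE = 0x3AE = 942 decimal. In range U+0080–U+07FF → 2-byte form: 110xxxxx 10xxxxxx.
Binary (11 bits): 01110101110.
Split 5+6: 01110 | 101110.
Byte 1: 11001110 = 0xCE.
Byte 2: 10101110 = 0xAE.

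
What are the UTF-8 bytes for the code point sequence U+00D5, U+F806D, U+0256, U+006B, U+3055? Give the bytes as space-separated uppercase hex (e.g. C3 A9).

C3 95 F3 B8 81 AD C9 96 6B E3 81 95

U+00D5: 2-byte form → C3 95.
U+F806D: 4-byte form → F3 B8 81 AD.
U+0256: 2-byte form → C9 96.
U+006B: 1-byte form → 6B.
U+3055: 3-byte form → E3 81 95.
Concatenated (12 bytes): C3 95 F3 B8 81 AD C9 96 6B E3 81 95.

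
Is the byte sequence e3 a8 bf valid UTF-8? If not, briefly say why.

Leading byte 0xE3 = 11100011 → 3-byte form.
Continuation bytes 0xA8=10101000, 0xBF=10111111 all match 10xxxxxx.
Decoded value 0x3A3F is ≥ 0x800 (shortest form) and not a surrogate.

valid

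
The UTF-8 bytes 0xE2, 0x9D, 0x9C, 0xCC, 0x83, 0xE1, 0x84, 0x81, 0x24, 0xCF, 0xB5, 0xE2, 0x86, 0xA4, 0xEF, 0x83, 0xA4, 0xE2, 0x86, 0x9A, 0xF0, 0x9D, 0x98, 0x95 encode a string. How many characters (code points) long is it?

Byte at offset 0: 0xE2 = 11100010 → 3-byte char (#1). Advance 3.
Byte at offset 3: 0xCC = 11001100 → 2-byte char (#2). Advance 2.
Byte at offset 5: 0xE1 = 11100001 → 3-byte char (#3). Advance 3.
Byte at offset 8: 0x24 = 00100100 → 1-byte char (#4). Advance 1.
Byte at offset 9: 0xCF = 11001111 → 2-byte char (#5). Advance 2.
Byte at offset 11: 0xE2 = 11100010 → 3-byte char (#6). Advance 3.
Byte at offset 14: 0xEF = 11101111 → 3-byte char (#7). Advance 3.
Byte at offset 17: 0xE2 = 11100010 → 3-byte char (#8). Advance 3.
Byte at offset 20: 0xF0 = 11110000 → 4-byte char (#9). Advance 4.
Reached end at offset 24 after 9 code points.

9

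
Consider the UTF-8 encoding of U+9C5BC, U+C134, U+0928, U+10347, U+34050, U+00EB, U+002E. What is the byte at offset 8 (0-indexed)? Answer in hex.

U+9C5BC → 4-byte form F2 9C 96 BC at offsets 0–3.
U+C134 → 3-byte form EC 84 B4 at offsets 4–6.
U+0928 → 3-byte form E0 A4 A8 at offsets 7–9.
Offset 8 falls in char 3's range; it's byte 2 of E0 A4 A8 = 0xA4.

0xA4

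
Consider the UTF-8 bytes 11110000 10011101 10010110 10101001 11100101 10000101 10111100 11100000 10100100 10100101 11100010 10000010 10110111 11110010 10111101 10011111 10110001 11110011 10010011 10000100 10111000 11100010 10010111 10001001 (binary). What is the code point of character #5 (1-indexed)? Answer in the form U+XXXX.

Offset 0: leading byte 0xF0 = 11110000 → 4-byte char #1 = F0 9D 96 A9.
Offset 4: leading byte 0xE5 = 11100101 → 3-byte char #2 = E5 85 BC.
Offset 7: leading byte 0xE0 = 11100000 → 3-byte char #3 = E0 A4 A5.
Offset 10: leading byte 0xE2 = 11100010 → 3-byte char #4 = E2 82 B7.
Offset 13: leading byte 0xF2 = 11110010 → 4-byte char #5 = F2 BD 9F B1.
Leading byte 0xF2 = 11110010 matches 11110xxx → 4-byte sequence.
Byte 1: 0xF2 = 11110010, payload 010 (3 bits).
Byte 2: 0xBD = 10111101 (10xxxxxx ✓), payload 111101.
Byte 3: 0x9F = 10011111 (10xxxxxx ✓), payload 011111.
Byte 4: 0xB1 = 10110001 (10xxxxxx ✓), payload 110001.
Concatenate: 010111101011111110001 = 0xBD7F1 (21 bits → U+BD7F1).

U+BD7F1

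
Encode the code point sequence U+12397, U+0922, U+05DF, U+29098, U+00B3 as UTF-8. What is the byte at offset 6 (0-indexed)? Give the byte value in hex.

U+12397 → 4-byte form F0 92 8E 97 at offsets 0–3.
U+0922 → 3-byte form E0 A4 A2 at offsets 4–6.
Offset 6 falls in char 2's range; it's byte 3 of E0 A4 A2 = 0xA2.

0xA2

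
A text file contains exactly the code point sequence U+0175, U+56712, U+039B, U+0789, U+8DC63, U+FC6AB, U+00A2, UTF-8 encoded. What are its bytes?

U+0175: 2-byte form → C5 B5.
U+56712: 4-byte form → F1 96 9C 92.
U+039B: 2-byte form → CE 9B.
U+0789: 2-byte form → DE 89.
U+8DC63: 4-byte form → F2 8D B1 A3.
U+FC6AB: 4-byte form → F3 BC 9A AB.
U+00A2: 2-byte form → C2 A2.
Concatenated (20 bytes): C5 B5 F1 96 9C 92 CE 9B DE 89 F2 8D B1 A3 F3 BC 9A AB C2 A2.

C5 B5 F1 96 9C 92 CE 9B DE 89 F2 8D B1 A3 F3 BC 9A AB C2 A2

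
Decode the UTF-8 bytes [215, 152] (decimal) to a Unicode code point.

U+05D8

Leading byte 0xD7 = 11010111 matches 110xxxxx → 2-byte sequence.
Byte 1: 0xD7 = 11010111, payload 10111 (5 bits).
Byte 2: 0x98 = 10011000 (10xxxxxx ✓), payload 011000.
Concatenate: 10111011000 = 0x5D8 (11 bits → U+05D8).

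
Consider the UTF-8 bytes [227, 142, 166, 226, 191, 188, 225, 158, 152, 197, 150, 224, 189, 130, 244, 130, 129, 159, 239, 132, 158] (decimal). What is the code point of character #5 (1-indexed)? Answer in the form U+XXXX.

U+0F42

Offset 0: leading byte 0xE3 = 11100011 → 3-byte char #1 = E3 8E A6.
Offset 3: leading byte 0xE2 = 11100010 → 3-byte char #2 = E2 BF BC.
Offset 6: leading byte 0xE1 = 11100001 → 3-byte char #3 = E1 9E 98.
Offset 9: leading byte 0xC5 = 11000101 → 2-byte char #4 = C5 96.
Offset 11: leading byte 0xE0 = 11100000 → 3-byte char #5 = E0 BD 82.
Leading byte 0xE0 = 11100000 matches 1110xxxx → 3-byte sequence.
Byte 1: 0xE0 = 11100000, payload 0000 (4 bits).
Byte 2: 0xBD = 10111101 (10xxxxxx ✓), payload 111101.
Byte 3: 0x82 = 10000010 (10xxxxxx ✓), payload 000010.
Concatenate: 0000111101000010 = 0xF42 (16 bits → U+0F42).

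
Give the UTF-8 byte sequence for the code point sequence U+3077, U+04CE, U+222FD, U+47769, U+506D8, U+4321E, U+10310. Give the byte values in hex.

U+3077: 3-byte form → E3 81 B7.
U+04CE: 2-byte form → D3 8E.
U+222FD: 4-byte form → F0 A2 8B BD.
U+47769: 4-byte form → F1 87 9D A9.
U+506D8: 4-byte form → F1 90 9B 98.
U+4321E: 4-byte form → F1 83 88 9E.
U+10310: 4-byte form → F0 90 8C 90.
Concatenated (25 bytes): E3 81 B7 D3 8E F0 A2 8B BD F1 87 9D A9 F1 90 9B 98 F1 83 88 9E F0 90 8C 90.

E3 81 B7 D3 8E F0 A2 8B BD F1 87 9D A9 F1 90 9B 98 F1 83 88 9E F0 90 8C 90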